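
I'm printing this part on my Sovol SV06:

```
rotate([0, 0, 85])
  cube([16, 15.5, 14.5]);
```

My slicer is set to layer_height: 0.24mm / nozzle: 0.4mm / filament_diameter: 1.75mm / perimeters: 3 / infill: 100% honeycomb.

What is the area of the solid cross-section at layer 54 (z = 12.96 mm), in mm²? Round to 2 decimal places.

At z = 12.96 mm: the 16×15.5 cube contributes its full rectangle (area 248.00 mm²); (rotated 85° about Z; rotation is an isometry so areas/perimeters/island counts are preserved). Overall, the cross-section is a single solid region. Net area = 248.00 mm².

248.00 mm²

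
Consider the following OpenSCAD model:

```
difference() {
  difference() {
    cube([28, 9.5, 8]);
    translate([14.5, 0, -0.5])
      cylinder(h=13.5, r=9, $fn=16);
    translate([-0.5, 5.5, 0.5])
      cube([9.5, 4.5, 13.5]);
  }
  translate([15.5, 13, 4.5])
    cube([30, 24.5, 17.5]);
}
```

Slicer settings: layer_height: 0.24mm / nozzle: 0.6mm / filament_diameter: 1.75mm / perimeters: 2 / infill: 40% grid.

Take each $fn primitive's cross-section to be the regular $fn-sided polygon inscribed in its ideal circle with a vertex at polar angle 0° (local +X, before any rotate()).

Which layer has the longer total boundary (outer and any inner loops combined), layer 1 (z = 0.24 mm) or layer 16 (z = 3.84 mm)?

layer 1 (z = 0.24 mm)

Layer 1 (z = 0.24): the cube (footprint 28×9.5) is included at this height (perimeter 75.00 mm); the r=9 cylinder at (14.5, 0) gives a regular 16-gon of circumradius 9 (constant along its height) (perimeter = 2·16·9.000·sin(180°/16) = 56.19 mm); the cube at (-0.5, 5.5) does not reach this height (z outside [0.5, 14]); Taking the first minus the rest: starting from the 28×9.5 cube, the r=9 cylinder at (14.5, 0) partially overlaps it — only the 123.99 mm² overlap (of its 247.98 mm²) is removed, clipping the outline — boundary = 85.09 mm; the cube at (15.5, 13) is not intersected at this z (z outside [4.5, 22]); After the difference (first − rest): none of the subtracted shapes is present at this height, so the result so far is unchanged — boundary = 85.09 mm. So its perimeter = 85.09 mm. Layer 16 (z = 3.84): the cube (footprint 28×9.5) is included at this height (perimeter 75.00 mm); the r=9 cylinder at (14.5, 0) gives a regular 16-gon of circumradius 9 (constant along its height) (perimeter = 2·16·9.000·sin(180°/16) = 56.19 mm); the 9.5×4.5 cube at (-0.5, 5.5) contributes its full rectangle (perimeter 28.00 mm); Subtracting the remaining from the first: starting from the 28×9.5 cube, the r=9 cylinder at (14.5, 0) partially overlaps it — only the 123.99 mm² overlap (of its 247.98 mm²) is removed, clipping the outline; the 9.5×4.5 cube at (-0.5, 5.5) partially overlaps it — only the 34.75 mm² overlap (of its 42.75 mm²) is removed, clipping the outline — boundary = 80.13 mm; the cube at (15.5, 13) does not reach this height (z outside [4.5, 22]); After the difference (first − rest): none of the subtracted shapes is present at this height, so that combined region is unchanged — boundary = 80.13 mm. So its perimeter = 80.13 mm. Layer 1 is larger (85.09 vs 80.13 mm).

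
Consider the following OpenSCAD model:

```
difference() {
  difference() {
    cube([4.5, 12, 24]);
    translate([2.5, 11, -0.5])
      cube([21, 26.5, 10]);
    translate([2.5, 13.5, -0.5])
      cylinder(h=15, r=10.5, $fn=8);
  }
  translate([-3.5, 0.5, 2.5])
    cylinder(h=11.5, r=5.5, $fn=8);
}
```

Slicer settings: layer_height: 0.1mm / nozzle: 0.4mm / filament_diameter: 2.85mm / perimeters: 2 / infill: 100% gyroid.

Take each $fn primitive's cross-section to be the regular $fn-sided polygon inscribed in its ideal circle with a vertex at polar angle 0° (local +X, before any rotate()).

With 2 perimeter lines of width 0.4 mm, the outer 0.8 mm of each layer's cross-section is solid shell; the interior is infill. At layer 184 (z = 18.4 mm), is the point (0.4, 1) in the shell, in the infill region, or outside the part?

At z = 18.4 mm: the cube (footprint 4.5×12) is included at this height; the cube at (2.5, 11) is absent (z outside [-0.5, 9.5]); the cylinder at (2.5, 13.5) is absent (z outside [-0.5, 14.5]); Subtracting the remaining from the first: none of the subtracted shapes is present at this height, so the 4.5×12 cube is unchanged — 1 connected region; the cylinder at (-3.5, 0.5) is absent (z outside [2.5, 14]); After the difference (first − rest): none of the subtracted shapes is present at this height, so the result so far is unchanged — 1 connected region. Overall, the cross-section is a single solid region. The nearest boundary edge runs (0.00, 12.00)→(0.00, 0.00); distance from the point to it = 0.40 mm. The point is inside the cross-section, 0.40 mm from the nearest boundary — within the 0.8 mm shell band (2 × 0.4).

shell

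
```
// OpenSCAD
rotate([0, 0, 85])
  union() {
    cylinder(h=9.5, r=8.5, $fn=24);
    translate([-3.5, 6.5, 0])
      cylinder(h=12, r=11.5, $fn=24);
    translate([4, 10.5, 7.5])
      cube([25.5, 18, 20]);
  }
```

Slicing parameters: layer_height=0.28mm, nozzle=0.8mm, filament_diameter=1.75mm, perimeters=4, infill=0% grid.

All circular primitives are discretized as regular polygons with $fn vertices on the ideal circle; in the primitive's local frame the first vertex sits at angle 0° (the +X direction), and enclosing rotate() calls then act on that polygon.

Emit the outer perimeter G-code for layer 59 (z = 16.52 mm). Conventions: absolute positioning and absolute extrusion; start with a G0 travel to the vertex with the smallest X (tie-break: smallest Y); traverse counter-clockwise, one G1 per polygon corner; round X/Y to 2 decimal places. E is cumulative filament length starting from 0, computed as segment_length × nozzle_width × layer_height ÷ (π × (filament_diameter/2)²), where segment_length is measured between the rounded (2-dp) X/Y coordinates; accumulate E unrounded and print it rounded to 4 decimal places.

G0 X-28.04 Y6.47 Z16.52
G1 X-10.11 Y4.90 E1.6762
G1 X-7.89 Y30.30 E4.0507
G1 X-25.82 Y31.87 E5.7268
G1 X-28.04 Y6.47 E8.1013

At z = 16.52 mm: the cylinder does not reach this height (z outside [0, 9.5]); the cylinder at (-3.5, 6.5) does not reach this height (z outside [0, 12]); the cube at (4, 10.5) (footprint 25.5×18) is included at this height; Taking the union: only the 25.5×18 cube at (4, 10.5) is present, so the union is just that shape — 1 connected region; (whole slice rotated 85° about Z — lengths, areas and connectivity unchanged). The outline is a single polygon with 4 vertices. Extrusion per mm of travel: 0.8 × 0.28 / (π × 0.875²) = 0.093128. Accumulating E over each segment gives final E = 8.1013.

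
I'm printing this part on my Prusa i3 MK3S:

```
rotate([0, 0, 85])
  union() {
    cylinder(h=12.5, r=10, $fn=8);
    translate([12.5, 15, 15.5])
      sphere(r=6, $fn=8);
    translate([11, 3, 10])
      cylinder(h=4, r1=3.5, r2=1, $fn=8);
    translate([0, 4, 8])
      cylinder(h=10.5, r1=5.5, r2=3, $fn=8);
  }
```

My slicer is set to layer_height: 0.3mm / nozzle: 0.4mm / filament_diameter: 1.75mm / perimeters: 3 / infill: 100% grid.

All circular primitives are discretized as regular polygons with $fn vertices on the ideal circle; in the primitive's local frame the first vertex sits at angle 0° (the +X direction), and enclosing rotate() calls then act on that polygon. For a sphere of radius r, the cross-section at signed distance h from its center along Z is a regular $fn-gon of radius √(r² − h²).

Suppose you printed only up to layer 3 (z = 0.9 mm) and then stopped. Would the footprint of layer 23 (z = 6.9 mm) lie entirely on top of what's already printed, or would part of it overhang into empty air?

Compare the two slices. At z = 0.9: the cylinder: section is a regular 8-gon, circumradius r=10 (area = (8/2)·10.000²·sin(360°/8) = 282.84 mm²); the sphere at (12.5, 15) is not intersected at this z (|z−center|=14.600 > r=6); the cone at (11, 3) does not reach this height (z outside [10, 14]); the cone at (0, 4) is not intersected at this z (z outside [8, 18.5]); Combining (union): only the r=10 cylinder is present, so the union is just that shape — area = 282.84 mm²; (rotated 85° about Z; rotation is an isometry so areas/perimeters/island counts are preserved). At z = 6.9: the r=10 cylinder contributes a regular 8-gon of circumradius 10 (area = (8/2)·10.000²·sin(360°/8) = 282.84 mm²); the sphere at (12.5, 15) does not reach this height (|z−center|=8.600 > r=6); the cone at (11, 3) is absent (z outside [10, 14]); the cone at (0, 4) is not intersected at this z (z outside [8, 18.5]); Taking the union: only the r=10 cylinder is present, so the union is just that shape — area = 282.84 mm²; (rotated 85° about Z; rotation is an isometry so areas/perimeters/island counts are preserved). Checking containment: the cross-section at z = 6.9 is a subset of the cross-section at z = 0.9.

entirely on top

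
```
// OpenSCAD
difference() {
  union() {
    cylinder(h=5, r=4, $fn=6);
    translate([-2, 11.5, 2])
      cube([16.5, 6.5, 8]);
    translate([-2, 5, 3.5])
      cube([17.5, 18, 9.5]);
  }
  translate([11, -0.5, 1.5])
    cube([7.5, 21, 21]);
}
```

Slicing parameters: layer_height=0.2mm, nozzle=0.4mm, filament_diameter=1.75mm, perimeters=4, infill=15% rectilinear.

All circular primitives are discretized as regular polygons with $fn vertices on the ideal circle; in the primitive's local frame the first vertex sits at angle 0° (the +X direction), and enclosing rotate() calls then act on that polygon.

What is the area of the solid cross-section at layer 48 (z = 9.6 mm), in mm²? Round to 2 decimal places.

245.25 mm²

At z = 9.6 mm: the cylinder is absent (z outside [0, 5]); the cube at (-2, 11.5) is present — its section is the full 16.5×6.5 rectangle (area 107.25 mm²); the cube at (-2, 5) is present — its section is the full 17.5×18 rectangle (area 315.00 mm²); Combining (union): the 16.5×6.5 cube at (-2, 11.5) lies entirely inside the 17.5×18 cube at (-2, 5), so the union is just the 17.5×18 cube at (-2, 5) — area = 315.00 mm²; the cube at (11, -0.5) is present — its section is the full 7.5×21 rectangle (area 157.50 mm²); Subtracting the remaining from the first: starting from that combined region (315.00 mm²), the 7.5×21 cube at (11, -0.5) partially overlaps it — only the 69.75 mm² overlap (of its 157.50 mm²) is removed, clipping the outline — area = 245.25 mm². Overall, the cross-section is a single solid region. Net area = 245.25 mm².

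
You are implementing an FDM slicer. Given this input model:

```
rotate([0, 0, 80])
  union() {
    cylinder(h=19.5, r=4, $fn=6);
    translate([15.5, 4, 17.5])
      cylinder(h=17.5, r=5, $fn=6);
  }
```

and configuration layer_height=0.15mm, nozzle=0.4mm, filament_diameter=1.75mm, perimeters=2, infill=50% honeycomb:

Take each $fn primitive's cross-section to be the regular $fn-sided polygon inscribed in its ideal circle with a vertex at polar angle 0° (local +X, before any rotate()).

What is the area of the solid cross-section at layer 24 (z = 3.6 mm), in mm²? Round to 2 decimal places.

At z = 3.6 mm: the cylinder: section is a regular 6-gon, circumradius r=4 (area = (6/2)·4.000²·sin(360°/6) = 41.57 mm²); the cylinder at (15.5, 4) is not intersected at this z (z outside [17.5, 35]); Taking the union: only the r=4 cylinder is present, so the union is just that shape — area = 41.57 mm²; (whole slice rotated 80° about Z — lengths, areas and connectivity unchanged). Overall, the cross-section is a single solid region. Net area = 41.57 mm².

41.57 mm²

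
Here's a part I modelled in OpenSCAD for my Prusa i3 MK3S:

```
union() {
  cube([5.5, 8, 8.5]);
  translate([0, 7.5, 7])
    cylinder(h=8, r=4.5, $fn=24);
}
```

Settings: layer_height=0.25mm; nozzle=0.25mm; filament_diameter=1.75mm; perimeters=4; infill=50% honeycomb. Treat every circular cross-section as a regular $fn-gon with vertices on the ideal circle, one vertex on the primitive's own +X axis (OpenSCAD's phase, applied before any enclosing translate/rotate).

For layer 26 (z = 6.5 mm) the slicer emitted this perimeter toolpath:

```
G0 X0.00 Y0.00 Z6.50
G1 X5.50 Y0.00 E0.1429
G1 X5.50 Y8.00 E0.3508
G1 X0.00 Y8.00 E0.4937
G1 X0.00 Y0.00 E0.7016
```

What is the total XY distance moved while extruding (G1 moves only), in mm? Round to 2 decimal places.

27.00 mm

Sum the Euclidean lengths of each G1 segment: total = 27.00 mm.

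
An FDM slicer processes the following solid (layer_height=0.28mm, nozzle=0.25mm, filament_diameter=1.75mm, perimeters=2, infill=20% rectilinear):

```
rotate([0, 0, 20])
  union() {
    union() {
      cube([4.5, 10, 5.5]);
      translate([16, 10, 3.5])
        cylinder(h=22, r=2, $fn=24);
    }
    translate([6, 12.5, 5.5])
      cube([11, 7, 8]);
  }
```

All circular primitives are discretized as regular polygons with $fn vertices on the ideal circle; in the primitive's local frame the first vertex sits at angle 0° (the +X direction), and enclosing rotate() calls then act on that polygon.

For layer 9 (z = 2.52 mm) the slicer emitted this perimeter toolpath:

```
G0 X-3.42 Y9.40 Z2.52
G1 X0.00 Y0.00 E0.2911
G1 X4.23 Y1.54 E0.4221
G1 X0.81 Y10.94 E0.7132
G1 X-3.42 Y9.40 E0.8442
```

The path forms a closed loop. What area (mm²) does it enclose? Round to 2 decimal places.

Apply the shoelace formula to the sequence of (X, Y) vertices; enclosed area = 45.03 mm².

45.03 mm²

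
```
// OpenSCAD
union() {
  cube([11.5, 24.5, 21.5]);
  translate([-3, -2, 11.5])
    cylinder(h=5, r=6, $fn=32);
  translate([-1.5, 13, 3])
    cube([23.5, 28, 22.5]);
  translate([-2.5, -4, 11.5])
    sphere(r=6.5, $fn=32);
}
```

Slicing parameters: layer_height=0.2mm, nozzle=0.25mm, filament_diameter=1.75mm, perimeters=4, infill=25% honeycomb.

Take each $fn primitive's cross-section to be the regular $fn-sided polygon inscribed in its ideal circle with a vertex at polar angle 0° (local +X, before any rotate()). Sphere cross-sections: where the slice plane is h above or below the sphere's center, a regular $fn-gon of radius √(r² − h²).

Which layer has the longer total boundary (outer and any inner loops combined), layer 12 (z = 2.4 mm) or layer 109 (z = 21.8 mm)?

Layer 12 (z = 2.4): the cube (footprint 11.5×24.5) is included at this height (perimeter 72.00 mm); the cylinder at (-3, -2) does not reach this height (z outside [11.5, 16.5]); the cube at (-1.5, 13) does not reach this height (z outside [3, 25.5]); the sphere at (-2.5, -4) does not reach this height (|z−center|=9.100 > r=6.5); Merging all regions: only the 11.5×24.5 cube is present, so the union is just that shape — boundary = 72.00 mm. So its perimeter = 72.00 mm. Layer 109 (z = 21.8): the cube is not intersected at this z (z outside [0, 21.5]); the cylinder at (-3, -2) is absent (z outside [11.5, 16.5]); the cube at (-1.5, 13) (footprint 23.5×28) is included at this height (perimeter 103.00 mm); the sphere at (-2.5, -4) is not intersected at this z (|z−center|=10.300 > r=6.5); Merging all regions: only the 23.5×28 cube at (-1.5, 13) is present, so the union is just that shape — boundary = 103.00 mm. So its perimeter = 103.00 mm. Layer 109 is larger (103.00 vs 72.00 mm).

layer 109 (z = 21.8 mm)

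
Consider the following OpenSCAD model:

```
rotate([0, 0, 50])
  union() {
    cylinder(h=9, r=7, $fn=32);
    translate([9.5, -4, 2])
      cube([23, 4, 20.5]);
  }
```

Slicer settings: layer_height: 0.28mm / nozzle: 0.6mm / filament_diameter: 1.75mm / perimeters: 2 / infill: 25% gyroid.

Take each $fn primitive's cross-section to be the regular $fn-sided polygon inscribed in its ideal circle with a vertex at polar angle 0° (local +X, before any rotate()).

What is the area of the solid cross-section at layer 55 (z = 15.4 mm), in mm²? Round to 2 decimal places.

92.00 mm²

At z = 15.4 mm: the cylinder is absent (z outside [0, 9]); the 23×4 cube at (9.5, -4) contributes its full rectangle (area 92.00 mm²); Merging all regions: only the 23×4 cube at (9.5, -4) is present, so the union is just that shape — area = 92.00 mm²; (whole slice rotated 50° about Z — lengths, areas and connectivity unchanged). Overall, the cross-section is a single solid region. Net area = 92.00 mm².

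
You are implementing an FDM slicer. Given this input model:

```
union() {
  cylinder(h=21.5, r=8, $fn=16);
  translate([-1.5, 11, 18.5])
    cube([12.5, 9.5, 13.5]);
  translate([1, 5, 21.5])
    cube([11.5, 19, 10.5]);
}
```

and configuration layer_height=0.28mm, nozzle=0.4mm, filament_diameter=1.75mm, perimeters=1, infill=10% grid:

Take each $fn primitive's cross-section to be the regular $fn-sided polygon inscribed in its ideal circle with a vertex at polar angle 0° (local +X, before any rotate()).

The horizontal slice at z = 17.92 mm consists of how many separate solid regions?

At z = 17.92 mm: the cylinder: section is a regular 16-gon, circumradius r=8; the cube at (-1.5, 11) does not reach this height (z outside [18.5, 32]); the cube at (1, 5) is not intersected at this z (z outside [21.5, 32]); Taking the union: only the r=8 cylinder is present, so the union is just that shape — 1 connected region. The result has 1 disconnected region.

1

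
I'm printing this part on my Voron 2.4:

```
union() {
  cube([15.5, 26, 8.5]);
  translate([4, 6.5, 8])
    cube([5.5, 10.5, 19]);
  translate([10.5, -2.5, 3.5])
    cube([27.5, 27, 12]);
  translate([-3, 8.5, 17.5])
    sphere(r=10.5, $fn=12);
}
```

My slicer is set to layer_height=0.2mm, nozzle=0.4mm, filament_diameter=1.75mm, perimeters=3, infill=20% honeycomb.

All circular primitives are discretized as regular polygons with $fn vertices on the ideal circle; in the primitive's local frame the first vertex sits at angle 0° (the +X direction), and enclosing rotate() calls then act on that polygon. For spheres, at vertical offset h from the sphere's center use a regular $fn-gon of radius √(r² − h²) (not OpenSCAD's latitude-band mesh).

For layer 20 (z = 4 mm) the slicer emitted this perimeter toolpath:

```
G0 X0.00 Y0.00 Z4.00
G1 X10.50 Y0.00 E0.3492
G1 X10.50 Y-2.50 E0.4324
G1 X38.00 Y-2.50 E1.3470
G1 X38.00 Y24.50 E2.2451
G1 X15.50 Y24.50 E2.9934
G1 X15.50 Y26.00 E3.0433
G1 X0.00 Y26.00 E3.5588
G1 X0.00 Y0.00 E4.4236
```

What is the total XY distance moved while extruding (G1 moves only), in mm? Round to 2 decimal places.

133.00 mm

Sum the Euclidean lengths of each G1 segment: total = 133.00 mm.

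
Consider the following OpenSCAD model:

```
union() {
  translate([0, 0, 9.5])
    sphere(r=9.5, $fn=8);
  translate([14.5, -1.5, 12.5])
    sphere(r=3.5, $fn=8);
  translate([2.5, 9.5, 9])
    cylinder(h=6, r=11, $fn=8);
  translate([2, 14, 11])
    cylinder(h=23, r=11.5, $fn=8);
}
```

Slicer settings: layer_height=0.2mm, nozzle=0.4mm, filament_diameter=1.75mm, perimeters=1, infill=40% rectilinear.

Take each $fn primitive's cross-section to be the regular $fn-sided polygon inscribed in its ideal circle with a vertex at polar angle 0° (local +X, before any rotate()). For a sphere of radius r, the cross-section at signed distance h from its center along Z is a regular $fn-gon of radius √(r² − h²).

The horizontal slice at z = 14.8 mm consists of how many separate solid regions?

2

At z = 14.8 mm: the sphere: section is a regular 8-gon, circumradius = √(r²−h²) = √(9.5²−5.3²) = 7.884; the sphere at (14.5, -1.5): section is a regular 8-gon, circumradius = √(r²−h²) = √(3.5²−2.3²) = 2.638; the cylinder at (2.5, 9.5): section is a regular 8-gon, circumradius r=11; the cylinder at (2, 14): section is a regular 8-gon, circumradius r=11.5; Combining (union): the regions partially overlap (shared area 343.67 mm²), so overlapping operands fuse into one piece — 2 connected regions. The result has 2 disconnected regions.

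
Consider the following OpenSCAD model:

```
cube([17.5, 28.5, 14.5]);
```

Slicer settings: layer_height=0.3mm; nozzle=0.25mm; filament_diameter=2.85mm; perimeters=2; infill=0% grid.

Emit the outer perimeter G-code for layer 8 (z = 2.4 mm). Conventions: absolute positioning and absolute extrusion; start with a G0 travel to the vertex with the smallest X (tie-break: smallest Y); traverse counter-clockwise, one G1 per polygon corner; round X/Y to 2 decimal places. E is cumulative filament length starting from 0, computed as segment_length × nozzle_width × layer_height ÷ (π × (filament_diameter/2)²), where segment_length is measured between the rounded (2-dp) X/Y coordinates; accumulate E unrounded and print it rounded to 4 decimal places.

G0 X0.00 Y0.00 Z2.40
G1 X17.50 Y0.00 E0.2057
G1 X17.50 Y28.50 E0.5408
G1 X0.00 Y28.50 E0.7465
G1 X0.00 Y0.00 E1.0816

At z = 2.4 mm: the cube is present — its section is the full 17.5×28.5 rectangle. The outline is a single polygon with 4 vertices. Extrusion per mm of travel: 0.25 × 0.3 / (π × 1.425²) = 0.011757. Accumulating E over each segment gives final E = 1.0816.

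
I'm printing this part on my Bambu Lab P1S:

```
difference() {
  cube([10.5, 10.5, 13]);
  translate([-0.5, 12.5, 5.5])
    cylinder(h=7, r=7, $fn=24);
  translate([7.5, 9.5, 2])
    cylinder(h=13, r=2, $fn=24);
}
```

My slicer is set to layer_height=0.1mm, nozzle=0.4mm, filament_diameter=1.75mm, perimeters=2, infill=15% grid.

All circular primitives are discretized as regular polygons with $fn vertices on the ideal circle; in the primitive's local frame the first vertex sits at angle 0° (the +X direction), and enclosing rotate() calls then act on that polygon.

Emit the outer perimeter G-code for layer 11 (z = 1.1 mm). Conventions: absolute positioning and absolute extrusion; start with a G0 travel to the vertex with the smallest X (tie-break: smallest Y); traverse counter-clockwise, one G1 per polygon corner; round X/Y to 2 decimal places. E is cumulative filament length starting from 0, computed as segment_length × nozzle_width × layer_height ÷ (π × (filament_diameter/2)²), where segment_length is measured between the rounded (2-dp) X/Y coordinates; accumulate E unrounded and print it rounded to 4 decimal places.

G0 X0.00 Y0.00 Z1.10
G1 X10.50 Y0.00 E0.1746
G1 X10.50 Y10.50 E0.3492
G1 X0.00 Y10.50 E0.5238
G1 X0.00 Y0.00 E0.6985

At z = 1.1 mm: the cube is present — its section is the full 10.5×10.5 rectangle; the cylinder at (-0.5, 12.5) does not reach this height (z outside [5.5, 12.5]); the cylinder at (7.5, 9.5) is absent (z outside [2, 15]); Taking the first minus the rest: none of the subtracted shapes is present at this height, so the 10.5×10.5 cube is unchanged — 1 connected region. The outline is a single polygon with 4 vertices. Extrusion per mm of travel: 0.4 × 0.1 / (π × 0.875²) = 0.016630. Accumulating E over each segment gives final E = 0.6985.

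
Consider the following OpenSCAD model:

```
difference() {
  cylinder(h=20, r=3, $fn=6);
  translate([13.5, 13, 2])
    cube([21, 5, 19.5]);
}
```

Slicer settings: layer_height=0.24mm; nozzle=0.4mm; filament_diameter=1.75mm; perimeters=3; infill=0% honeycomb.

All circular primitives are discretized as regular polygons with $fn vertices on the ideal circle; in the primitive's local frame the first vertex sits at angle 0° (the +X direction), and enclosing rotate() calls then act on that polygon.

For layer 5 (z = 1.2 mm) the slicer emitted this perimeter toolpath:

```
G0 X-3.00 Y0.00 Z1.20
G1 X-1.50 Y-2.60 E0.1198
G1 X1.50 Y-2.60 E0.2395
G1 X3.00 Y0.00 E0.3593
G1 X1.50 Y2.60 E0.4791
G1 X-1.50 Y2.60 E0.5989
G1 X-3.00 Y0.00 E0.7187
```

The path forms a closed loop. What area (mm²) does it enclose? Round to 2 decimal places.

23.40 mm²

Apply the shoelace formula to the sequence of (X, Y) vertices; enclosed area = 23.40 mm².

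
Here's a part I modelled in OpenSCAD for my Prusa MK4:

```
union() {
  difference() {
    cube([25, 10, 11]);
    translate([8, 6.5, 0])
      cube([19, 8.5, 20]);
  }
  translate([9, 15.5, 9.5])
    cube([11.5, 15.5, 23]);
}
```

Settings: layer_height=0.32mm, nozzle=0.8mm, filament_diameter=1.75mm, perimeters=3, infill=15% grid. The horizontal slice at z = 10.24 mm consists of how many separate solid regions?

2

At z = 10.24 mm: the 25×10 cube contributes its full rectangle; the cube at (8, 6.5) (footprint 19×8.5) is included at this height; After the difference (first − rest): starting from the 25×10 cube, the 19×8.5 cube at (8, 6.5) partially overlaps it — only the 59.50 mm² overlap (of its 161.50 mm²) is removed, clipping the outline — 1 connected region; the cube at (9, 15.5) is present — its section is the full 11.5×15.5 rectangle; Taking the union: the 2 present regions are separate (no shared area or edge), so areas and boundary lengths simply add and each stays a separate island — 2 connected regions. The result has 2 disconnected regions.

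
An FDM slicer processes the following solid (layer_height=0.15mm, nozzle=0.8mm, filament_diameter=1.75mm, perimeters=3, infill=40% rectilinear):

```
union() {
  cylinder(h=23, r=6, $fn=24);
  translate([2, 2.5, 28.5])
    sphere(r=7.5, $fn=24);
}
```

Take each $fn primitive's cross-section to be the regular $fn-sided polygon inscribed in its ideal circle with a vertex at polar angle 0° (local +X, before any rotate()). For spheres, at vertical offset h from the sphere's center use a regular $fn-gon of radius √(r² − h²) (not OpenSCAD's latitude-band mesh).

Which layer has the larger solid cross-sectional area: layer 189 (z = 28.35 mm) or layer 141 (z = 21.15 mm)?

Layer 189 (z = 28.35): the cylinder is not intersected at this z (z outside [0, 23]); the r=7.5 sphere at (2, 2.5) slices to a regular 24-gon of circumradius 7.498 (√(r²−h²) with h=0.15 from center) (area = (24/2)·7.498²·sin(360°/24) = 174.63 mm²); Merging all regions: only the r=7.5 sphere at (2, 2.5) is present, so the union is just that shape — area = 174.63 mm². So its area = 174.63 mm². Layer 141 (z = 21.15): the r=6 cylinder gives a regular 24-gon of circumradius 6 (constant along its height) (area = (24/2)·6.000²·sin(360°/24) = 111.81 mm²); the sphere at (2, 2.5): section is a regular 24-gon, circumradius = √(r²−h²) = √(7.5²−7.35²) = 1.492 (area = (24/2)·1.492²·sin(360°/24) = 6.92 mm²); Merging all regions: the r=7.5 sphere at (2, 2.5) lies entirely inside the r=6 cylinder, so the union is just the r=6 cylinder — area = 111.81 mm². So its area = 111.81 mm². Layer 189 is larger (174.63 vs 111.81 mm²).

layer 189 (z = 28.35 mm)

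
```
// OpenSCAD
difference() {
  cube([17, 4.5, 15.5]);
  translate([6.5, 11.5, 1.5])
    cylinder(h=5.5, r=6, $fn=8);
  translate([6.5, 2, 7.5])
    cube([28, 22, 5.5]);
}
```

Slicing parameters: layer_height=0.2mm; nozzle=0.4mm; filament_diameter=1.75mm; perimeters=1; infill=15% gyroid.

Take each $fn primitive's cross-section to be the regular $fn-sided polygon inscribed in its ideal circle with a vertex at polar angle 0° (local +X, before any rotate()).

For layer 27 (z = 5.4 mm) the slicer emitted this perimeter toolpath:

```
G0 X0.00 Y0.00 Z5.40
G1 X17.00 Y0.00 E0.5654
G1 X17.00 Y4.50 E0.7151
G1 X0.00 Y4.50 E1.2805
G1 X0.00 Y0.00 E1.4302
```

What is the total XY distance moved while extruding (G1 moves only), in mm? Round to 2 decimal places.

Sum the Euclidean lengths of each G1 segment: total = 43.00 mm.

43.00 mm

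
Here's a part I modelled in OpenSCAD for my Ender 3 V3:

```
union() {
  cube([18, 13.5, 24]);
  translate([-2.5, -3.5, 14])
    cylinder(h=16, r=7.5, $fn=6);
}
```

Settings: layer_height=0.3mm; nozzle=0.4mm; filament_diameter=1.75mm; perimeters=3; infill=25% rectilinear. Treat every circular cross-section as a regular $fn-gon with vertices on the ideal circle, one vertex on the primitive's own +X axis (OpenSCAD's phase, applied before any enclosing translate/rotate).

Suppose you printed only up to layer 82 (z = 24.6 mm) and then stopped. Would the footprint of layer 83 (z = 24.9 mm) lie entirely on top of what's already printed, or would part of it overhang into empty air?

Compare the two slices. At z = 24.6: the cube is not intersected at this z (z outside [0, 24]); the cylinder at (-2.5, -3.5): section is a regular 6-gon, circumradius r=7.5 (area = (6/2)·7.500²·sin(360°/6) = 146.14 mm²); Taking the union: only the r=7.5 cylinder at (-2.5, -3.5) is present, so the union is just that shape — area = 146.14 mm². At z = 24.9: the cube is absent (z outside [0, 24]); the r=7.5 cylinder at (-2.5, -3.5) contributes a regular 6-gon of circumradius 7.5 (area = (6/2)·7.500²·sin(360°/6) = 146.14 mm²); Merging all regions: only the r=7.5 cylinder at (-2.5, -3.5) is present, so the union is just that shape — area = 146.14 mm². Checking containment: the cross-section at z = 24.9 is a subset of the cross-section at z = 24.6.

entirely on top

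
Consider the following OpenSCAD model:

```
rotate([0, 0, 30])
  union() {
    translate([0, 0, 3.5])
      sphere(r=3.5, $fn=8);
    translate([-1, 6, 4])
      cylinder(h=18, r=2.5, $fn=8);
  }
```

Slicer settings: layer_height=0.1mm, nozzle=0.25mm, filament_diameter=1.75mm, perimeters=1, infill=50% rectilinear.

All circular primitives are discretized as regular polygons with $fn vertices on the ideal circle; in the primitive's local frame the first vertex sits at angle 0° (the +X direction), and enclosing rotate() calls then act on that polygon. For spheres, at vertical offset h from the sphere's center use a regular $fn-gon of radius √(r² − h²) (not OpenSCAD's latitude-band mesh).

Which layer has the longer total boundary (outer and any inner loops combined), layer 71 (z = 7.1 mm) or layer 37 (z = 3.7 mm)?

layer 37 (z = 3.7 mm)

Layer 71 (z = 7.1): the sphere is absent (|z−center|=3.600 > r=3.5); the cylinder at (-1, 6): section is a regular 8-gon, circumradius r=2.5 (perimeter = 2·8·2.500·sin(180°/8) = 15.31 mm); Taking the union: only the r=2.5 cylinder at (-1, 6) is present, so the union is just that shape — boundary = 15.31 mm; (rotated 30° about Z; rotation is an isometry so areas/perimeters/island counts are preserved). So its perimeter = 15.31 mm. Layer 37 (z = 3.7): the sphere: section is a regular 8-gon, circumradius = √(r²−h²) = √(3.5²−0.2²) = 3.494 (perimeter = 2·8·3.494·sin(180°/8) = 21.40 mm); the cylinder at (-1, 6) is absent (z outside [4, 22]); Combining (union): only the r=3.5 sphere is present, so the union is just that shape — boundary = 21.40 mm; (whole slice rotated 30° about Z — lengths, areas and connectivity unchanged). So its perimeter = 21.40 mm. Layer 37 is larger (21.40 vs 15.31 mm).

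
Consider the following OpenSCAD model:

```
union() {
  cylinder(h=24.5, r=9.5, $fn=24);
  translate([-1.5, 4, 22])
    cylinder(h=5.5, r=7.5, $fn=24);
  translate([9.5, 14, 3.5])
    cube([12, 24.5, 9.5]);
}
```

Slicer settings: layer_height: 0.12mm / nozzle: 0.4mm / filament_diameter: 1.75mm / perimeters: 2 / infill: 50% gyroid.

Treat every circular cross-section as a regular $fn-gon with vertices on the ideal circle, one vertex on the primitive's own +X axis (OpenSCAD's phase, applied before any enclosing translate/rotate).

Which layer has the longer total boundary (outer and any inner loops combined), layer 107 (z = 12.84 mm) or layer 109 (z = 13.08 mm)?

layer 107 (z = 12.84 mm)

Layer 107 (z = 12.84): the r=9.5 cylinder contributes a regular 24-gon of circumradius 9.5 (perimeter = 2·24·9.500·sin(180°/24) = 59.52 mm); the cylinder at (-1.5, 4) does not reach this height (z outside [22, 27.5]); the cube at (9.5, 14) (footprint 12×24.5) is included at this height (perimeter 73.00 mm); Merging all regions: the 2 present regions are separate (no shared area or edge), so areas and boundary lengths simply add and each stays a separate island — boundary = 132.52 mm. So its perimeter = 132.52 mm. Layer 109 (z = 13.08): the r=9.5 cylinder gives a regular 24-gon of circumradius 9.5 (constant along its height) (perimeter = 2·24·9.500·sin(180°/24) = 59.52 mm); the cylinder at (-1.5, 4) does not reach this height (z outside [22, 27.5]); the cube at (9.5, 14) does not reach this height (z outside [3.5, 13]); Taking the union: only the r=9.5 cylinder is present, so the union is just that shape — boundary = 59.52 mm. So its perimeter = 59.52 mm. Layer 107 is larger (132.52 vs 59.52 mm).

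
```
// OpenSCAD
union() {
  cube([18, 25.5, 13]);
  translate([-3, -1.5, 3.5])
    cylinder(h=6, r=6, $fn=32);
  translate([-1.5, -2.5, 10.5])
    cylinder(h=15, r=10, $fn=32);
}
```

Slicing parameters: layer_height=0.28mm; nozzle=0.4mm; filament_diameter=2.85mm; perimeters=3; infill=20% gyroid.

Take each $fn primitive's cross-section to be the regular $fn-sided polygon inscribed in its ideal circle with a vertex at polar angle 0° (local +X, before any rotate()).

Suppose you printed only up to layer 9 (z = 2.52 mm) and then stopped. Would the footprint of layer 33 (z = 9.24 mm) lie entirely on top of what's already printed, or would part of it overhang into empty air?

part overhangs

Compare the two slices. At z = 2.52: the cube is present — its section is the full 18×25.5 rectangle (area 459.00 mm²); the cylinder at (-3, -1.5) is absent (z outside [3.5, 9.5]); the cylinder at (-1.5, -2.5) is absent (z outside [10.5, 25.5]); Taking the union: only the 18×25.5 cube is present, so the union is just that shape — area = 459.00 mm². At z = 9.24: the cube is present — its section is the full 18×25.5 rectangle (area 459.00 mm²); the r=6 cylinder at (-3, -1.5) gives a regular 32-gon of circumradius 6 (constant along its height) (area = (32/2)·6.000²·sin(360°/32) = 112.37 mm²); the cylinder at (-1.5, -2.5) is absent (z outside [10.5, 25.5]); Merging all regions: the regions partially overlap — summed areas 571.37 mm² minus the doubly-counted overlap 6.56 mm² gives 564.81 mm² — area = 564.81 mm². Checking containment: at z = 9.24 the cross-section extends beyond the z = 2.52 cross-section by about 105.81 mm².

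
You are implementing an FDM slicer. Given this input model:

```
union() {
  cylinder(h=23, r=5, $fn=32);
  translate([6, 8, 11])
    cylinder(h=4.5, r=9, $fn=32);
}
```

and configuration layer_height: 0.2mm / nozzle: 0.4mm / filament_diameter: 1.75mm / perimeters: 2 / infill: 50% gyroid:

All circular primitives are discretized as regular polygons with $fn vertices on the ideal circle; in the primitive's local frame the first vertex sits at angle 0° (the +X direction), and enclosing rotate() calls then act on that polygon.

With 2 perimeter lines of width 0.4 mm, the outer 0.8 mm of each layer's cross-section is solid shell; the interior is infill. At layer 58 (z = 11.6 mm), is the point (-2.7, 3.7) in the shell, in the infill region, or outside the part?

shell

At z = 11.6 mm: the cylinder: section is a regular 32-gon, circumradius r=5; the r=9 cylinder at (6, 8) gives a regular 32-gon of circumradius 9 (constant along its height); Combining (union): the regions partially overlap (shared area 24.84 mm²), so overlapping operands fuse into one piece — 1 connected region. Overall, the cross-section is a single solid region. The nearest boundary edge runs (-3.54, 3.54)→(-2.78, 4.16); distance from the point to it = 0.40 mm. The point is inside the cross-section, 0.40 mm from the nearest boundary — within the 0.8 mm shell band (2 × 0.4).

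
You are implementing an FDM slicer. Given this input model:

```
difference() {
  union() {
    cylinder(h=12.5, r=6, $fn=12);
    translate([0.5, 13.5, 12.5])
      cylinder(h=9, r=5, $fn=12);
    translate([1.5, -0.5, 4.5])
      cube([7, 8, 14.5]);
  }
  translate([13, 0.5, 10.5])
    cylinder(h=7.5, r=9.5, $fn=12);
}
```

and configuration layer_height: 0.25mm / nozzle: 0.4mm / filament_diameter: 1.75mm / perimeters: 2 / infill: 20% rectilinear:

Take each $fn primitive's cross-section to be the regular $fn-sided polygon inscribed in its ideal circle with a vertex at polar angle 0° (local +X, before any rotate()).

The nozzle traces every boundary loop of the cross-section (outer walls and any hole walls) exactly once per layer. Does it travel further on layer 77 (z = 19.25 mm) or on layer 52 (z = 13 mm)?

Layer 77 (z = 19.25): the cylinder is absent (z outside [0, 12.5]); the r=5 cylinder at (0.5, 13.5) contributes a regular 12-gon of circumradius 5 (perimeter = 2·12·5.000·sin(180°/12) = 31.06 mm); the cube at (1.5, -0.5) is not intersected at this z (z outside [4.5, 19]); Combining (union): only the r=5 cylinder at (0.5, 13.5) is present, so the union is just that shape — boundary = 31.06 mm; the cylinder at (13, 0.5) is absent (z outside [10.5, 18]); After the difference (first − rest): none of the subtracted shapes is present at this height, so that combined region is unchanged — boundary = 31.06 mm. So its perimeter = 31.06 mm. Layer 52 (z = 13): the cylinder does not reach this height (z outside [0, 12.5]); the cylinder at (0.5, 13.5): section is a regular 12-gon, circumradius r=5 (perimeter = 2·12·5.000·sin(180°/12) = 31.06 mm); the cube at (1.5, -0.5) is present — its section is the full 7×8 rectangle (perimeter 30.00 mm); Taking the union: the 2 present regions are separate (no shared area or edge), so areas and boundary lengths simply add and each stays a separate island — boundary = 61.06 mm; the r=9.5 cylinder at (13, 0.5) gives a regular 12-gon of circumradius 9.5 (constant along its height) (perimeter = 2·12·9.500·sin(180°/12) = 59.01 mm); Taking the first minus the rest: starting from that combined region, the r=9.5 cylinder at (13, 0.5) partially overlaps it — only the 31.45 mm² overlap (of its 270.75 mm²) is removed, clipping the outline — boundary = 55.98 mm. So its perimeter = 55.98 mm. Layer 52 is larger (55.98 vs 31.06 mm).

layer 52 (z = 13 mm)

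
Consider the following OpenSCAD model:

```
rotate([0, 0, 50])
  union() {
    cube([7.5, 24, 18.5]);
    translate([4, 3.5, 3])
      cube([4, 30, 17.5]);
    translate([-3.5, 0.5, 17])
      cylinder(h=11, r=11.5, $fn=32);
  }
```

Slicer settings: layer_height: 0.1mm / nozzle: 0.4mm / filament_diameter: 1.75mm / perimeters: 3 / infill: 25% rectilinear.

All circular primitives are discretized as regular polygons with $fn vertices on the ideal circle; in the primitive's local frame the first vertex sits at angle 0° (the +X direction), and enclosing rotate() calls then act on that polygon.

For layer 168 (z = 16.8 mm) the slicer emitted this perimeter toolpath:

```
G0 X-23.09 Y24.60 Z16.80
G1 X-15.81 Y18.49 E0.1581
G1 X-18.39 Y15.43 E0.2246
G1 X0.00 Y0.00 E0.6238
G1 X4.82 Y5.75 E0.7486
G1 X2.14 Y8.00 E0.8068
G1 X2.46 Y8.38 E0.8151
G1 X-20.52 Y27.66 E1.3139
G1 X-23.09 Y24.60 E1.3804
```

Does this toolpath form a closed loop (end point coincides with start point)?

Start point (G0): (-23.09, 24.60). End point (last G1): the path returns to the start — closed.

yes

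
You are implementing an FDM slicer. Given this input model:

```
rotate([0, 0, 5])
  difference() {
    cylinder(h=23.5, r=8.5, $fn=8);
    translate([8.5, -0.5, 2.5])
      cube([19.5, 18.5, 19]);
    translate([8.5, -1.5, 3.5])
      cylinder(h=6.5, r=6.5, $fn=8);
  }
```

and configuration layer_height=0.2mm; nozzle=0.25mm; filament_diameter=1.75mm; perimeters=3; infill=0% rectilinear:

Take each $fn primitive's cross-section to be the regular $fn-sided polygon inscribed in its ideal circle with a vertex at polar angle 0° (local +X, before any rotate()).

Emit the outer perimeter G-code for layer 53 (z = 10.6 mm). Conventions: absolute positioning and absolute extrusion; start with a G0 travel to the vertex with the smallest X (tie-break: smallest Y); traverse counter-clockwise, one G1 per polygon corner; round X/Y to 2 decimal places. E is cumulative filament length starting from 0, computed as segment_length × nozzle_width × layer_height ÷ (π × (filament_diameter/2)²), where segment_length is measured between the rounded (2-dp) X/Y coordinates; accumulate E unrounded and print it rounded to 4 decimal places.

At z = 10.6 mm: the r=8.5 cylinder contributes a regular 8-gon of circumradius 8.5; the cube at (8.5, -0.5) (footprint 19.5×18.5) is included at this height; the cylinder at (8.5, -1.5) is absent (z outside [3.5, 10]); After the difference (first − rest): starting from the r=8.5 cylinder, the 19.5×18.5 cube at (8.5, -0.5) misses the remaining region (no effect) — 1 connected region; (whole slice rotated 5° about Z — lengths, areas and connectivity unchanged). The outline is a single polygon with 8 vertices. Extrusion per mm of travel: 0.25 × 0.2 / (π × 0.875²) = 0.020788. Accumulating E over each segment gives final E = 1.0818.

G0 X-8.47 Y-0.74 Z10.60
G1 X-5.46 Y-6.51 E0.1353
G1 X0.74 Y-8.47 E0.2705
G1 X6.51 Y-5.46 E0.4057
G1 X8.47 Y0.74 E0.5409
G1 X5.46 Y6.51 E0.6762
G1 X-0.74 Y8.47 E0.8114
G1 X-6.51 Y5.46 E0.9466
G1 X-8.47 Y-0.74 E1.0818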